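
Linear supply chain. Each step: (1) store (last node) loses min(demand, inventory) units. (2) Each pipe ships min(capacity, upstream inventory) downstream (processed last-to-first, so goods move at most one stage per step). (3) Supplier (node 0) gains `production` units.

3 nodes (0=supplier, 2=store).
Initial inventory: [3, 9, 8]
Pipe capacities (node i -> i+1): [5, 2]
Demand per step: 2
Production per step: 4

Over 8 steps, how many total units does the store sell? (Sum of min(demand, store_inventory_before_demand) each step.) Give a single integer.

Step 1: sold=2 (running total=2) -> [4 10 8]
Step 2: sold=2 (running total=4) -> [4 12 8]
Step 3: sold=2 (running total=6) -> [4 14 8]
Step 4: sold=2 (running total=8) -> [4 16 8]
Step 5: sold=2 (running total=10) -> [4 18 8]
Step 6: sold=2 (running total=12) -> [4 20 8]
Step 7: sold=2 (running total=14) -> [4 22 8]
Step 8: sold=2 (running total=16) -> [4 24 8]

Answer: 16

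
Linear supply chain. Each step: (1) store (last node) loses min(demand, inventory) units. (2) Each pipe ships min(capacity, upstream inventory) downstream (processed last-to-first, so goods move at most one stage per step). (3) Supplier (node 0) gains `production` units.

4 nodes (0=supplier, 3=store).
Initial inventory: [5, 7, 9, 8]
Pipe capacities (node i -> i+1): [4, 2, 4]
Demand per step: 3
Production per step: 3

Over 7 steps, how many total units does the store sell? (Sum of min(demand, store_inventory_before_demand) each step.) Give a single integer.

Answer: 21

Derivation:
Step 1: sold=3 (running total=3) -> [4 9 7 9]
Step 2: sold=3 (running total=6) -> [3 11 5 10]
Step 3: sold=3 (running total=9) -> [3 12 3 11]
Step 4: sold=3 (running total=12) -> [3 13 2 11]
Step 5: sold=3 (running total=15) -> [3 14 2 10]
Step 6: sold=3 (running total=18) -> [3 15 2 9]
Step 7: sold=3 (running total=21) -> [3 16 2 8]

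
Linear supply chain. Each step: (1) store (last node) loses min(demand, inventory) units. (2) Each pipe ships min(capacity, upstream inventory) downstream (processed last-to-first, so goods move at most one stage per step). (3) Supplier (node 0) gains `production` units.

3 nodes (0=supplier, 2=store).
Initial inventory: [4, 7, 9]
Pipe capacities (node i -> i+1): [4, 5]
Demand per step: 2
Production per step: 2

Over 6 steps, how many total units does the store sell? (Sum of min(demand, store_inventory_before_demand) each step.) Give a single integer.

Answer: 12

Derivation:
Step 1: sold=2 (running total=2) -> [2 6 12]
Step 2: sold=2 (running total=4) -> [2 3 15]
Step 3: sold=2 (running total=6) -> [2 2 16]
Step 4: sold=2 (running total=8) -> [2 2 16]
Step 5: sold=2 (running total=10) -> [2 2 16]
Step 6: sold=2 (running total=12) -> [2 2 16]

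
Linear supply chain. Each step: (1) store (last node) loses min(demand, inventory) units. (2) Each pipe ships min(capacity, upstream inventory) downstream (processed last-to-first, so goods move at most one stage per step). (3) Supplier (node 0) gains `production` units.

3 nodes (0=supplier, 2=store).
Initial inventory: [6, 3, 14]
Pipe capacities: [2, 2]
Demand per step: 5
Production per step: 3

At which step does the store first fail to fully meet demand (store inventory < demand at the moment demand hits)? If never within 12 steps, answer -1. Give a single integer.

Step 1: demand=5,sold=5 ship[1->2]=2 ship[0->1]=2 prod=3 -> [7 3 11]
Step 2: demand=5,sold=5 ship[1->2]=2 ship[0->1]=2 prod=3 -> [8 3 8]
Step 3: demand=5,sold=5 ship[1->2]=2 ship[0->1]=2 prod=3 -> [9 3 5]
Step 4: demand=5,sold=5 ship[1->2]=2 ship[0->1]=2 prod=3 -> [10 3 2]
Step 5: demand=5,sold=2 ship[1->2]=2 ship[0->1]=2 prod=3 -> [11 3 2]
Step 6: demand=5,sold=2 ship[1->2]=2 ship[0->1]=2 prod=3 -> [12 3 2]
Step 7: demand=5,sold=2 ship[1->2]=2 ship[0->1]=2 prod=3 -> [13 3 2]
Step 8: demand=5,sold=2 ship[1->2]=2 ship[0->1]=2 prod=3 -> [14 3 2]
Step 9: demand=5,sold=2 ship[1->2]=2 ship[0->1]=2 prod=3 -> [15 3 2]
Step 10: demand=5,sold=2 ship[1->2]=2 ship[0->1]=2 prod=3 -> [16 3 2]
Step 11: demand=5,sold=2 ship[1->2]=2 ship[0->1]=2 prod=3 -> [17 3 2]
Step 12: demand=5,sold=2 ship[1->2]=2 ship[0->1]=2 prod=3 -> [18 3 2]
First stockout at step 5

5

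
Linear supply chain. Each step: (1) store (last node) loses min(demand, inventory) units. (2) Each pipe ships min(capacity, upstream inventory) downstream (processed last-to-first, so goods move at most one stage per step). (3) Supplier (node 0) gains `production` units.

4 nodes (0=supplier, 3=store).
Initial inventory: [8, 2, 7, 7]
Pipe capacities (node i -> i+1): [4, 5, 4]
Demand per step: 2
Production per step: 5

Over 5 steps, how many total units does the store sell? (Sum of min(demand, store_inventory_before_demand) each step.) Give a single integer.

Step 1: sold=2 (running total=2) -> [9 4 5 9]
Step 2: sold=2 (running total=4) -> [10 4 5 11]
Step 3: sold=2 (running total=6) -> [11 4 5 13]
Step 4: sold=2 (running total=8) -> [12 4 5 15]
Step 5: sold=2 (running total=10) -> [13 4 5 17]

Answer: 10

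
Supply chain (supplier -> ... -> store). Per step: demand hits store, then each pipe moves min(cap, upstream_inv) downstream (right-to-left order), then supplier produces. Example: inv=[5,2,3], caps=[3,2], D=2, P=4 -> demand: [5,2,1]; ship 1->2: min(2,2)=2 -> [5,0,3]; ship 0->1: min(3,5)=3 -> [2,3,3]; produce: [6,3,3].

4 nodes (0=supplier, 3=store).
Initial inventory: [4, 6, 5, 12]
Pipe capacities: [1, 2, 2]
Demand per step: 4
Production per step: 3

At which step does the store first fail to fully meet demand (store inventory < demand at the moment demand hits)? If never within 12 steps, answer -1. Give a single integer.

Step 1: demand=4,sold=4 ship[2->3]=2 ship[1->2]=2 ship[0->1]=1 prod=3 -> [6 5 5 10]
Step 2: demand=4,sold=4 ship[2->3]=2 ship[1->2]=2 ship[0->1]=1 prod=3 -> [8 4 5 8]
Step 3: demand=4,sold=4 ship[2->3]=2 ship[1->2]=2 ship[0->1]=1 prod=3 -> [10 3 5 6]
Step 4: demand=4,sold=4 ship[2->3]=2 ship[1->2]=2 ship[0->1]=1 prod=3 -> [12 2 5 4]
Step 5: demand=4,sold=4 ship[2->3]=2 ship[1->2]=2 ship[0->1]=1 prod=3 -> [14 1 5 2]
Step 6: demand=4,sold=2 ship[2->3]=2 ship[1->2]=1 ship[0->1]=1 prod=3 -> [16 1 4 2]
Step 7: demand=4,sold=2 ship[2->3]=2 ship[1->2]=1 ship[0->1]=1 prod=3 -> [18 1 3 2]
Step 8: demand=4,sold=2 ship[2->3]=2 ship[1->2]=1 ship[0->1]=1 prod=3 -> [20 1 2 2]
Step 9: demand=4,sold=2 ship[2->3]=2 ship[1->2]=1 ship[0->1]=1 prod=3 -> [22 1 1 2]
Step 10: demand=4,sold=2 ship[2->3]=1 ship[1->2]=1 ship[0->1]=1 prod=3 -> [24 1 1 1]
Step 11: demand=4,sold=1 ship[2->3]=1 ship[1->2]=1 ship[0->1]=1 prod=3 -> [26 1 1 1]
Step 12: demand=4,sold=1 ship[2->3]=1 ship[1->2]=1 ship[0->1]=1 prod=3 -> [28 1 1 1]
First stockout at step 6

6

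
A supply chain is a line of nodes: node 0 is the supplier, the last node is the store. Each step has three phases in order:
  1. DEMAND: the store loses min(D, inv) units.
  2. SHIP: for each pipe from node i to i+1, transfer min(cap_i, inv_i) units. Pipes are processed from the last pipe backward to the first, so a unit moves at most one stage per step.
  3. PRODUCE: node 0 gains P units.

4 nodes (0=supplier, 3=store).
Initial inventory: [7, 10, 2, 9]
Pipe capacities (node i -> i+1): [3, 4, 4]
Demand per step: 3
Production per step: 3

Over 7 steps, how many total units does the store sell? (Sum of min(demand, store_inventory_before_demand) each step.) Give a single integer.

Answer: 21

Derivation:
Step 1: sold=3 (running total=3) -> [7 9 4 8]
Step 2: sold=3 (running total=6) -> [7 8 4 9]
Step 3: sold=3 (running total=9) -> [7 7 4 10]
Step 4: sold=3 (running total=12) -> [7 6 4 11]
Step 5: sold=3 (running total=15) -> [7 5 4 12]
Step 6: sold=3 (running total=18) -> [7 4 4 13]
Step 7: sold=3 (running total=21) -> [7 3 4 14]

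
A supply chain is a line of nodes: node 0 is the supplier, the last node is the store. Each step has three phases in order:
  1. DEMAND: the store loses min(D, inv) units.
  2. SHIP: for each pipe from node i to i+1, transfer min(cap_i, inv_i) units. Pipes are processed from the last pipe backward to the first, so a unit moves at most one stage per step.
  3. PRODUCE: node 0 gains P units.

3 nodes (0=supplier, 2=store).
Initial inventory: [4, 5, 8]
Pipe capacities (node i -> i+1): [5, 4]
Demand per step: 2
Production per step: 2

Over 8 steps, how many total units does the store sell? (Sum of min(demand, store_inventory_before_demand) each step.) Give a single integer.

Step 1: sold=2 (running total=2) -> [2 5 10]
Step 2: sold=2 (running total=4) -> [2 3 12]
Step 3: sold=2 (running total=6) -> [2 2 13]
Step 4: sold=2 (running total=8) -> [2 2 13]
Step 5: sold=2 (running total=10) -> [2 2 13]
Step 6: sold=2 (running total=12) -> [2 2 13]
Step 7: sold=2 (running total=14) -> [2 2 13]
Step 8: sold=2 (running total=16) -> [2 2 13]

Answer: 16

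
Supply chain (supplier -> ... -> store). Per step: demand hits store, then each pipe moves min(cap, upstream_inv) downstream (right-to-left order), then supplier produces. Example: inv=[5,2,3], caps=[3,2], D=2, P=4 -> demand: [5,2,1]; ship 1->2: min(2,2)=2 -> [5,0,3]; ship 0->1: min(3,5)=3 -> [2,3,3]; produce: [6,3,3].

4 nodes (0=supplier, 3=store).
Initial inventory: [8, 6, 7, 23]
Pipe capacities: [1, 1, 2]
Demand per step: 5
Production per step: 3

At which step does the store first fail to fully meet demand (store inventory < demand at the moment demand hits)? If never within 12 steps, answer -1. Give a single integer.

Step 1: demand=5,sold=5 ship[2->3]=2 ship[1->2]=1 ship[0->1]=1 prod=3 -> [10 6 6 20]
Step 2: demand=5,sold=5 ship[2->3]=2 ship[1->2]=1 ship[0->1]=1 prod=3 -> [12 6 5 17]
Step 3: demand=5,sold=5 ship[2->3]=2 ship[1->2]=1 ship[0->1]=1 prod=3 -> [14 6 4 14]
Step 4: demand=5,sold=5 ship[2->3]=2 ship[1->2]=1 ship[0->1]=1 prod=3 -> [16 6 3 11]
Step 5: demand=5,sold=5 ship[2->3]=2 ship[1->2]=1 ship[0->1]=1 prod=3 -> [18 6 2 8]
Step 6: demand=5,sold=5 ship[2->3]=2 ship[1->2]=1 ship[0->1]=1 prod=3 -> [20 6 1 5]
Step 7: demand=5,sold=5 ship[2->3]=1 ship[1->2]=1 ship[0->1]=1 prod=3 -> [22 6 1 1]
Step 8: demand=5,sold=1 ship[2->3]=1 ship[1->2]=1 ship[0->1]=1 prod=3 -> [24 6 1 1]
Step 9: demand=5,sold=1 ship[2->3]=1 ship[1->2]=1 ship[0->1]=1 prod=3 -> [26 6 1 1]
Step 10: demand=5,sold=1 ship[2->3]=1 ship[1->2]=1 ship[0->1]=1 prod=3 -> [28 6 1 1]
Step 11: demand=5,sold=1 ship[2->3]=1 ship[1->2]=1 ship[0->1]=1 prod=3 -> [30 6 1 1]
Step 12: demand=5,sold=1 ship[2->3]=1 ship[1->2]=1 ship[0->1]=1 prod=3 -> [32 6 1 1]
First stockout at step 8

8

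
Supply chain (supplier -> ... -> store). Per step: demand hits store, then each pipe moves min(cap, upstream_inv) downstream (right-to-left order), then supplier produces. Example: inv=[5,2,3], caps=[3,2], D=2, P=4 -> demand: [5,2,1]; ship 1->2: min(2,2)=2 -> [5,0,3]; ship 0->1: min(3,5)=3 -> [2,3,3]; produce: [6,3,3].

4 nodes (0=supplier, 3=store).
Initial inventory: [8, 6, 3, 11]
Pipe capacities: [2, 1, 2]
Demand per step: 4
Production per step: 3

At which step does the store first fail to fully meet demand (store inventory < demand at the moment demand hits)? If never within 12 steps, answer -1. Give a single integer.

Step 1: demand=4,sold=4 ship[2->3]=2 ship[1->2]=1 ship[0->1]=2 prod=3 -> [9 7 2 9]
Step 2: demand=4,sold=4 ship[2->3]=2 ship[1->2]=1 ship[0->1]=2 prod=3 -> [10 8 1 7]
Step 3: demand=4,sold=4 ship[2->3]=1 ship[1->2]=1 ship[0->1]=2 prod=3 -> [11 9 1 4]
Step 4: demand=4,sold=4 ship[2->3]=1 ship[1->2]=1 ship[0->1]=2 prod=3 -> [12 10 1 1]
Step 5: demand=4,sold=1 ship[2->3]=1 ship[1->2]=1 ship[0->1]=2 prod=3 -> [13 11 1 1]
Step 6: demand=4,sold=1 ship[2->3]=1 ship[1->2]=1 ship[0->1]=2 prod=3 -> [14 12 1 1]
Step 7: demand=4,sold=1 ship[2->3]=1 ship[1->2]=1 ship[0->1]=2 prod=3 -> [15 13 1 1]
Step 8: demand=4,sold=1 ship[2->3]=1 ship[1->2]=1 ship[0->1]=2 prod=3 -> [16 14 1 1]
Step 9: demand=4,sold=1 ship[2->3]=1 ship[1->2]=1 ship[0->1]=2 prod=3 -> [17 15 1 1]
Step 10: demand=4,sold=1 ship[2->3]=1 ship[1->2]=1 ship[0->1]=2 prod=3 -> [18 16 1 1]
Step 11: demand=4,sold=1 ship[2->3]=1 ship[1->2]=1 ship[0->1]=2 prod=3 -> [19 17 1 1]
Step 12: demand=4,sold=1 ship[2->3]=1 ship[1->2]=1 ship[0->1]=2 prod=3 -> [20 18 1 1]
First stockout at step 5

5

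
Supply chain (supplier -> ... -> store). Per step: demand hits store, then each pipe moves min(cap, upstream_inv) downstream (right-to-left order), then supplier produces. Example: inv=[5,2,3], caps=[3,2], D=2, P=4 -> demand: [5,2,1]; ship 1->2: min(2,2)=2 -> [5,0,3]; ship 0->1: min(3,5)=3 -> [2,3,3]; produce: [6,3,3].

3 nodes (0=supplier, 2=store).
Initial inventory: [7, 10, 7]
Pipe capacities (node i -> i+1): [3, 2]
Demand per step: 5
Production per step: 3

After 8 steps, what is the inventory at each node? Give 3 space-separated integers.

Step 1: demand=5,sold=5 ship[1->2]=2 ship[0->1]=3 prod=3 -> inv=[7 11 4]
Step 2: demand=5,sold=4 ship[1->2]=2 ship[0->1]=3 prod=3 -> inv=[7 12 2]
Step 3: demand=5,sold=2 ship[1->2]=2 ship[0->1]=3 prod=3 -> inv=[7 13 2]
Step 4: demand=5,sold=2 ship[1->2]=2 ship[0->1]=3 prod=3 -> inv=[7 14 2]
Step 5: demand=5,sold=2 ship[1->2]=2 ship[0->1]=3 prod=3 -> inv=[7 15 2]
Step 6: demand=5,sold=2 ship[1->2]=2 ship[0->1]=3 prod=3 -> inv=[7 16 2]
Step 7: demand=5,sold=2 ship[1->2]=2 ship[0->1]=3 prod=3 -> inv=[7 17 2]
Step 8: demand=5,sold=2 ship[1->2]=2 ship[0->1]=3 prod=3 -> inv=[7 18 2]

7 18 2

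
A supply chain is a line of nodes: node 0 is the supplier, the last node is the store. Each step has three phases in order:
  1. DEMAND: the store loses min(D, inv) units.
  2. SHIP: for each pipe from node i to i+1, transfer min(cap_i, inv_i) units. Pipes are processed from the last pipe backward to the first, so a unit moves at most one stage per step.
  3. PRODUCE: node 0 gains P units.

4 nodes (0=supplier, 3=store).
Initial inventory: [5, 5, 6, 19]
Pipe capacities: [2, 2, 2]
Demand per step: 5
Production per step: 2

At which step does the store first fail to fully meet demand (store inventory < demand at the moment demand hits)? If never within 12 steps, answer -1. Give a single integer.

Step 1: demand=5,sold=5 ship[2->3]=2 ship[1->2]=2 ship[0->1]=2 prod=2 -> [5 5 6 16]
Step 2: demand=5,sold=5 ship[2->3]=2 ship[1->2]=2 ship[0->1]=2 prod=2 -> [5 5 6 13]
Step 3: demand=5,sold=5 ship[2->3]=2 ship[1->2]=2 ship[0->1]=2 prod=2 -> [5 5 6 10]
Step 4: demand=5,sold=5 ship[2->3]=2 ship[1->2]=2 ship[0->1]=2 prod=2 -> [5 5 6 7]
Step 5: demand=5,sold=5 ship[2->3]=2 ship[1->2]=2 ship[0->1]=2 prod=2 -> [5 5 6 4]
Step 6: demand=5,sold=4 ship[2->3]=2 ship[1->2]=2 ship[0->1]=2 prod=2 -> [5 5 6 2]
Step 7: demand=5,sold=2 ship[2->3]=2 ship[1->2]=2 ship[0->1]=2 prod=2 -> [5 5 6 2]
Step 8: demand=5,sold=2 ship[2->3]=2 ship[1->2]=2 ship[0->1]=2 prod=2 -> [5 5 6 2]
Step 9: demand=5,sold=2 ship[2->3]=2 ship[1->2]=2 ship[0->1]=2 prod=2 -> [5 5 6 2]
Step 10: demand=5,sold=2 ship[2->3]=2 ship[1->2]=2 ship[0->1]=2 prod=2 -> [5 5 6 2]
Step 11: demand=5,sold=2 ship[2->3]=2 ship[1->2]=2 ship[0->1]=2 prod=2 -> [5 5 6 2]
Step 12: demand=5,sold=2 ship[2->3]=2 ship[1->2]=2 ship[0->1]=2 prod=2 -> [5 5 6 2]
First stockout at step 6

6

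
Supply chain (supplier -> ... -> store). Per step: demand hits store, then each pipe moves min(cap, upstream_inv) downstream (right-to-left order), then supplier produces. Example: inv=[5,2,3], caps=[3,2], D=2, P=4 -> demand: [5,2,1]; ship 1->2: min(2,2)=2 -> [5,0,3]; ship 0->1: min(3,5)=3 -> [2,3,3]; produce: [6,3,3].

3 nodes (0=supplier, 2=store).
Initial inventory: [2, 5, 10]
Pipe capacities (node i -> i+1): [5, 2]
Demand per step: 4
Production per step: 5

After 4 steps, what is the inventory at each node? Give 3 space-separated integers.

Step 1: demand=4,sold=4 ship[1->2]=2 ship[0->1]=2 prod=5 -> inv=[5 5 8]
Step 2: demand=4,sold=4 ship[1->2]=2 ship[0->1]=5 prod=5 -> inv=[5 8 6]
Step 3: demand=4,sold=4 ship[1->2]=2 ship[0->1]=5 prod=5 -> inv=[5 11 4]
Step 4: demand=4,sold=4 ship[1->2]=2 ship[0->1]=5 prod=5 -> inv=[5 14 2]

5 14 2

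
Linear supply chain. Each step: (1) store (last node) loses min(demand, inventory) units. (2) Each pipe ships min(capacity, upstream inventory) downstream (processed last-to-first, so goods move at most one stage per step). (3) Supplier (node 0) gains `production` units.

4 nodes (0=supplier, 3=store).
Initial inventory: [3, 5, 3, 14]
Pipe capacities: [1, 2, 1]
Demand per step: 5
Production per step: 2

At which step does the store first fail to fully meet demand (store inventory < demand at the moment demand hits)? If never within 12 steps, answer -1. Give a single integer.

Step 1: demand=5,sold=5 ship[2->3]=1 ship[1->2]=2 ship[0->1]=1 prod=2 -> [4 4 4 10]
Step 2: demand=5,sold=5 ship[2->3]=1 ship[1->2]=2 ship[0->1]=1 prod=2 -> [5 3 5 6]
Step 3: demand=5,sold=5 ship[2->3]=1 ship[1->2]=2 ship[0->1]=1 prod=2 -> [6 2 6 2]
Step 4: demand=5,sold=2 ship[2->3]=1 ship[1->2]=2 ship[0->1]=1 prod=2 -> [7 1 7 1]
Step 5: demand=5,sold=1 ship[2->3]=1 ship[1->2]=1 ship[0->1]=1 prod=2 -> [8 1 7 1]
Step 6: demand=5,sold=1 ship[2->3]=1 ship[1->2]=1 ship[0->1]=1 prod=2 -> [9 1 7 1]
Step 7: demand=5,sold=1 ship[2->3]=1 ship[1->2]=1 ship[0->1]=1 prod=2 -> [10 1 7 1]
Step 8: demand=5,sold=1 ship[2->3]=1 ship[1->2]=1 ship[0->1]=1 prod=2 -> [11 1 7 1]
Step 9: demand=5,sold=1 ship[2->3]=1 ship[1->2]=1 ship[0->1]=1 prod=2 -> [12 1 7 1]
Step 10: demand=5,sold=1 ship[2->3]=1 ship[1->2]=1 ship[0->1]=1 prod=2 -> [13 1 7 1]
Step 11: demand=5,sold=1 ship[2->3]=1 ship[1->2]=1 ship[0->1]=1 prod=2 -> [14 1 7 1]
Step 12: demand=5,sold=1 ship[2->3]=1 ship[1->2]=1 ship[0->1]=1 prod=2 -> [15 1 7 1]
First stockout at step 4

4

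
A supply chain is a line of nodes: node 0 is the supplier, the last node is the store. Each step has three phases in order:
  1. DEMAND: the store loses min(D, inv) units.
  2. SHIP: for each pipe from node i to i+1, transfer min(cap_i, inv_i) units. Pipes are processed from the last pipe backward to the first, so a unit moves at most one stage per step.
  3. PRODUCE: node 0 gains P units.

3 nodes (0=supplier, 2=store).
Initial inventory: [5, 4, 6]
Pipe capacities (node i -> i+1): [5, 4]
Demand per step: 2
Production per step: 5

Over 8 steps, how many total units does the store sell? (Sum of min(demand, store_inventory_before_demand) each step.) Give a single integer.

Step 1: sold=2 (running total=2) -> [5 5 8]
Step 2: sold=2 (running total=4) -> [5 6 10]
Step 3: sold=2 (running total=6) -> [5 7 12]
Step 4: sold=2 (running total=8) -> [5 8 14]
Step 5: sold=2 (running total=10) -> [5 9 16]
Step 6: sold=2 (running total=12) -> [5 10 18]
Step 7: sold=2 (running total=14) -> [5 11 20]
Step 8: sold=2 (running total=16) -> [5 12 22]

Answer: 16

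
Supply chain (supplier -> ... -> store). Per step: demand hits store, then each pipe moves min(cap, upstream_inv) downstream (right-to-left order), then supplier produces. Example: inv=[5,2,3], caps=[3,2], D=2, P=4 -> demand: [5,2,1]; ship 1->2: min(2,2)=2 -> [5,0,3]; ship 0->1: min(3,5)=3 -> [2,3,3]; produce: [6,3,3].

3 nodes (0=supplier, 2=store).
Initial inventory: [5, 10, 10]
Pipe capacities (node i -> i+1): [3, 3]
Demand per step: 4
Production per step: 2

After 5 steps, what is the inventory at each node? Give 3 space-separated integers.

Step 1: demand=4,sold=4 ship[1->2]=3 ship[0->1]=3 prod=2 -> inv=[4 10 9]
Step 2: demand=4,sold=4 ship[1->2]=3 ship[0->1]=3 prod=2 -> inv=[3 10 8]
Step 3: demand=4,sold=4 ship[1->2]=3 ship[0->1]=3 prod=2 -> inv=[2 10 7]
Step 4: demand=4,sold=4 ship[1->2]=3 ship[0->1]=2 prod=2 -> inv=[2 9 6]
Step 5: demand=4,sold=4 ship[1->2]=3 ship[0->1]=2 prod=2 -> inv=[2 8 5]

2 8 5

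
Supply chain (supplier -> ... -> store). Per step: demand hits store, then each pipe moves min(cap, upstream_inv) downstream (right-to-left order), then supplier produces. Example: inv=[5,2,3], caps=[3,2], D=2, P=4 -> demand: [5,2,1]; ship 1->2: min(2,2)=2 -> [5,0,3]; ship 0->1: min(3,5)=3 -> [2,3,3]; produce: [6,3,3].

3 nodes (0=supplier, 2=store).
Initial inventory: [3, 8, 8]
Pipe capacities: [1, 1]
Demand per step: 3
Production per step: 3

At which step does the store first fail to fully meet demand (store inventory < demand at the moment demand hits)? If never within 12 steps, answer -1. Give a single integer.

Step 1: demand=3,sold=3 ship[1->2]=1 ship[0->1]=1 prod=3 -> [5 8 6]
Step 2: demand=3,sold=3 ship[1->2]=1 ship[0->1]=1 prod=3 -> [7 8 4]
Step 3: demand=3,sold=3 ship[1->2]=1 ship[0->1]=1 prod=3 -> [9 8 2]
Step 4: demand=3,sold=2 ship[1->2]=1 ship[0->1]=1 prod=3 -> [11 8 1]
Step 5: demand=3,sold=1 ship[1->2]=1 ship[0->1]=1 prod=3 -> [13 8 1]
Step 6: demand=3,sold=1 ship[1->2]=1 ship[0->1]=1 prod=3 -> [15 8 1]
Step 7: demand=3,sold=1 ship[1->2]=1 ship[0->1]=1 prod=3 -> [17 8 1]
Step 8: demand=3,sold=1 ship[1->2]=1 ship[0->1]=1 prod=3 -> [19 8 1]
Step 9: demand=3,sold=1 ship[1->2]=1 ship[0->1]=1 prod=3 -> [21 8 1]
Step 10: demand=3,sold=1 ship[1->2]=1 ship[0->1]=1 prod=3 -> [23 8 1]
Step 11: demand=3,sold=1 ship[1->2]=1 ship[0->1]=1 prod=3 -> [25 8 1]
Step 12: demand=3,sold=1 ship[1->2]=1 ship[0->1]=1 prod=3 -> [27 8 1]
First stockout at step 4

4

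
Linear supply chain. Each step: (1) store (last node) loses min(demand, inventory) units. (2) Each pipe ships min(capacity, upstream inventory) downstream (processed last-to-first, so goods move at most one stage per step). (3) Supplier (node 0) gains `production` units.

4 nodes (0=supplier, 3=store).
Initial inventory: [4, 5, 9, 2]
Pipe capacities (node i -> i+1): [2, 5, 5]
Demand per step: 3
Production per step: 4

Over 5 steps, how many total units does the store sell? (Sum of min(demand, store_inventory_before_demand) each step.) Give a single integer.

Answer: 14

Derivation:
Step 1: sold=2 (running total=2) -> [6 2 9 5]
Step 2: sold=3 (running total=5) -> [8 2 6 7]
Step 3: sold=3 (running total=8) -> [10 2 3 9]
Step 4: sold=3 (running total=11) -> [12 2 2 9]
Step 5: sold=3 (running total=14) -> [14 2 2 8]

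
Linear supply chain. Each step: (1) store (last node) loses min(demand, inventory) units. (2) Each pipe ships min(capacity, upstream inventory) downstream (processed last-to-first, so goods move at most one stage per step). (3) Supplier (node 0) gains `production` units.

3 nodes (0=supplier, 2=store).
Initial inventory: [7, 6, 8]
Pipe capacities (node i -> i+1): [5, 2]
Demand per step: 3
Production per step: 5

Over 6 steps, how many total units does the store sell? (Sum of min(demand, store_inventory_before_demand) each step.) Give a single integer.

Step 1: sold=3 (running total=3) -> [7 9 7]
Step 2: sold=3 (running total=6) -> [7 12 6]
Step 3: sold=3 (running total=9) -> [7 15 5]
Step 4: sold=3 (running total=12) -> [7 18 4]
Step 5: sold=3 (running total=15) -> [7 21 3]
Step 6: sold=3 (running total=18) -> [7 24 2]

Answer: 18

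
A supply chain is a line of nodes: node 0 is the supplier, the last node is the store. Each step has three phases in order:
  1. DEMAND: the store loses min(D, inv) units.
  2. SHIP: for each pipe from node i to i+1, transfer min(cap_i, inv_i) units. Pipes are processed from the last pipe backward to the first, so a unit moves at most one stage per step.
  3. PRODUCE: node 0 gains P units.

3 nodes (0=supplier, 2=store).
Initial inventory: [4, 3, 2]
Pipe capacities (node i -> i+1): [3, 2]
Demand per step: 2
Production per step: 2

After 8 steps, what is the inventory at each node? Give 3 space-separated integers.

Step 1: demand=2,sold=2 ship[1->2]=2 ship[0->1]=3 prod=2 -> inv=[3 4 2]
Step 2: demand=2,sold=2 ship[1->2]=2 ship[0->1]=3 prod=2 -> inv=[2 5 2]
Step 3: demand=2,sold=2 ship[1->2]=2 ship[0->1]=2 prod=2 -> inv=[2 5 2]
Step 4: demand=2,sold=2 ship[1->2]=2 ship[0->1]=2 prod=2 -> inv=[2 5 2]
Step 5: demand=2,sold=2 ship[1->2]=2 ship[0->1]=2 prod=2 -> inv=[2 5 2]
Step 6: demand=2,sold=2 ship[1->2]=2 ship[0->1]=2 prod=2 -> inv=[2 5 2]
Step 7: demand=2,sold=2 ship[1->2]=2 ship[0->1]=2 prod=2 -> inv=[2 5 2]
Step 8: demand=2,sold=2 ship[1->2]=2 ship[0->1]=2 prod=2 -> inv=[2 5 2]

2 5 2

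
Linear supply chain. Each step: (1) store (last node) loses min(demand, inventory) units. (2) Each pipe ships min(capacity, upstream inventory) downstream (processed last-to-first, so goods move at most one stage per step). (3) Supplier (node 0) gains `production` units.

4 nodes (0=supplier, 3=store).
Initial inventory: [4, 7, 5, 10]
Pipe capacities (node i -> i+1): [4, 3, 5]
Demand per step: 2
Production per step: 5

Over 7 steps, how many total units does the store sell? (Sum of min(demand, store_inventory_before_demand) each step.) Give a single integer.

Answer: 14

Derivation:
Step 1: sold=2 (running total=2) -> [5 8 3 13]
Step 2: sold=2 (running total=4) -> [6 9 3 14]
Step 3: sold=2 (running total=6) -> [7 10 3 15]
Step 4: sold=2 (running total=8) -> [8 11 3 16]
Step 5: sold=2 (running total=10) -> [9 12 3 17]
Step 6: sold=2 (running total=12) -> [10 13 3 18]
Step 7: sold=2 (running total=14) -> [11 14 3 19]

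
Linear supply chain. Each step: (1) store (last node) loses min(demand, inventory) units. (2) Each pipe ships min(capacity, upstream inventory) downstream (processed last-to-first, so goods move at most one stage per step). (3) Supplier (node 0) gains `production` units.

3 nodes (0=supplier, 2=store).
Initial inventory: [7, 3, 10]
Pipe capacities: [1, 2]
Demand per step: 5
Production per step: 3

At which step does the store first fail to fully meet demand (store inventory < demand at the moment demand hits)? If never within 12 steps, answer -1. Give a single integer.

Step 1: demand=5,sold=5 ship[1->2]=2 ship[0->1]=1 prod=3 -> [9 2 7]
Step 2: demand=5,sold=5 ship[1->2]=2 ship[0->1]=1 prod=3 -> [11 1 4]
Step 3: demand=5,sold=4 ship[1->2]=1 ship[0->1]=1 prod=3 -> [13 1 1]
Step 4: demand=5,sold=1 ship[1->2]=1 ship[0->1]=1 prod=3 -> [15 1 1]
Step 5: demand=5,sold=1 ship[1->2]=1 ship[0->1]=1 prod=3 -> [17 1 1]
Step 6: demand=5,sold=1 ship[1->2]=1 ship[0->1]=1 prod=3 -> [19 1 1]
Step 7: demand=5,sold=1 ship[1->2]=1 ship[0->1]=1 prod=3 -> [21 1 1]
Step 8: demand=5,sold=1 ship[1->2]=1 ship[0->1]=1 prod=3 -> [23 1 1]
Step 9: demand=5,sold=1 ship[1->2]=1 ship[0->1]=1 prod=3 -> [25 1 1]
Step 10: demand=5,sold=1 ship[1->2]=1 ship[0->1]=1 prod=3 -> [27 1 1]
Step 11: demand=5,sold=1 ship[1->2]=1 ship[0->1]=1 prod=3 -> [29 1 1]
Step 12: demand=5,sold=1 ship[1->2]=1 ship[0->1]=1 prod=3 -> [31 1 1]
First stockout at step 3

3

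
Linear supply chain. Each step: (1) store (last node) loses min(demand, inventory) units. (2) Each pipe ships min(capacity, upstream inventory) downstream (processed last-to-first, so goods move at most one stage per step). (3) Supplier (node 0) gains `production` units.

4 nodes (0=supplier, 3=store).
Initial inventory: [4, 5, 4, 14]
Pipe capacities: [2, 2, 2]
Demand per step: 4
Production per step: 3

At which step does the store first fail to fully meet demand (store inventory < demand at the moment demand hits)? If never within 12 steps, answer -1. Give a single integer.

Step 1: demand=4,sold=4 ship[2->3]=2 ship[1->2]=2 ship[0->1]=2 prod=3 -> [5 5 4 12]
Step 2: demand=4,sold=4 ship[2->3]=2 ship[1->2]=2 ship[0->1]=2 prod=3 -> [6 5 4 10]
Step 3: demand=4,sold=4 ship[2->3]=2 ship[1->2]=2 ship[0->1]=2 prod=3 -> [7 5 4 8]
Step 4: demand=4,sold=4 ship[2->3]=2 ship[1->2]=2 ship[0->1]=2 prod=3 -> [8 5 4 6]
Step 5: demand=4,sold=4 ship[2->3]=2 ship[1->2]=2 ship[0->1]=2 prod=3 -> [9 5 4 4]
Step 6: demand=4,sold=4 ship[2->3]=2 ship[1->2]=2 ship[0->1]=2 prod=3 -> [10 5 4 2]
Step 7: demand=4,sold=2 ship[2->3]=2 ship[1->2]=2 ship[0->1]=2 prod=3 -> [11 5 4 2]
Step 8: demand=4,sold=2 ship[2->3]=2 ship[1->2]=2 ship[0->1]=2 prod=3 -> [12 5 4 2]
Step 9: demand=4,sold=2 ship[2->3]=2 ship[1->2]=2 ship[0->1]=2 prod=3 -> [13 5 4 2]
Step 10: demand=4,sold=2 ship[2->3]=2 ship[1->2]=2 ship[0->1]=2 prod=3 -> [14 5 4 2]
Step 11: demand=4,sold=2 ship[2->3]=2 ship[1->2]=2 ship[0->1]=2 prod=3 -> [15 5 4 2]
Step 12: demand=4,sold=2 ship[2->3]=2 ship[1->2]=2 ship[0->1]=2 prod=3 -> [16 5 4 2]
First stockout at step 7

7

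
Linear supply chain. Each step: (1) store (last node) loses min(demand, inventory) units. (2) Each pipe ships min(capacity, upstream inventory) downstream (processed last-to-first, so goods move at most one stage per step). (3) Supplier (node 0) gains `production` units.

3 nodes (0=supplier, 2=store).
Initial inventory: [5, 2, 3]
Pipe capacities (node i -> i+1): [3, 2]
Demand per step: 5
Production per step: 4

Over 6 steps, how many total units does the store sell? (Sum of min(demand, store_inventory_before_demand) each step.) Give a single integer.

Step 1: sold=3 (running total=3) -> [6 3 2]
Step 2: sold=2 (running total=5) -> [7 4 2]
Step 3: sold=2 (running total=7) -> [8 5 2]
Step 4: sold=2 (running total=9) -> [9 6 2]
Step 5: sold=2 (running total=11) -> [10 7 2]
Step 6: sold=2 (running total=13) -> [11 8 2]

Answer: 13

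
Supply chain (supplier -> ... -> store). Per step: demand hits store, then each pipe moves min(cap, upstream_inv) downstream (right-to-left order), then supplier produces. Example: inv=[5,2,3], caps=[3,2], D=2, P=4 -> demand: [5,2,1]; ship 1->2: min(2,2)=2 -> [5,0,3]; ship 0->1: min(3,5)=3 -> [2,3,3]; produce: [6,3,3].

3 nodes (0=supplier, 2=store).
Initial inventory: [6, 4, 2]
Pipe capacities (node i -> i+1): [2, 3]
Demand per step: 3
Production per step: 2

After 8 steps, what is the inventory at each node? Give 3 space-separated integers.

Step 1: demand=3,sold=2 ship[1->2]=3 ship[0->1]=2 prod=2 -> inv=[6 3 3]
Step 2: demand=3,sold=3 ship[1->2]=3 ship[0->1]=2 prod=2 -> inv=[6 2 3]
Step 3: demand=3,sold=3 ship[1->2]=2 ship[0->1]=2 prod=2 -> inv=[6 2 2]
Step 4: demand=3,sold=2 ship[1->2]=2 ship[0->1]=2 prod=2 -> inv=[6 2 2]
Step 5: demand=3,sold=2 ship[1->2]=2 ship[0->1]=2 prod=2 -> inv=[6 2 2]
Step 6: demand=3,sold=2 ship[1->2]=2 ship[0->1]=2 prod=2 -> inv=[6 2 2]
Step 7: demand=3,sold=2 ship[1->2]=2 ship[0->1]=2 prod=2 -> inv=[6 2 2]
Step 8: demand=3,sold=2 ship[1->2]=2 ship[0->1]=2 prod=2 -> inv=[6 2 2]

6 2 2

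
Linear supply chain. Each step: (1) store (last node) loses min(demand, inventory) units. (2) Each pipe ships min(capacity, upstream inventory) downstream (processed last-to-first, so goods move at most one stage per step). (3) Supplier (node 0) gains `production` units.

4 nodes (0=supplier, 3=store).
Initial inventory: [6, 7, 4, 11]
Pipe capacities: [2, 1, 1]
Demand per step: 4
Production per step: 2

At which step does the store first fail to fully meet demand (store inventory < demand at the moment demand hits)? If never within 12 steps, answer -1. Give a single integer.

Step 1: demand=4,sold=4 ship[2->3]=1 ship[1->2]=1 ship[0->1]=2 prod=2 -> [6 8 4 8]
Step 2: demand=4,sold=4 ship[2->3]=1 ship[1->2]=1 ship[0->1]=2 prod=2 -> [6 9 4 5]
Step 3: demand=4,sold=4 ship[2->3]=1 ship[1->2]=1 ship[0->1]=2 prod=2 -> [6 10 4 2]
Step 4: demand=4,sold=2 ship[2->3]=1 ship[1->2]=1 ship[0->1]=2 prod=2 -> [6 11 4 1]
Step 5: demand=4,sold=1 ship[2->3]=1 ship[1->2]=1 ship[0->1]=2 prod=2 -> [6 12 4 1]
Step 6: demand=4,sold=1 ship[2->3]=1 ship[1->2]=1 ship[0->1]=2 prod=2 -> [6 13 4 1]
Step 7: demand=4,sold=1 ship[2->3]=1 ship[1->2]=1 ship[0->1]=2 prod=2 -> [6 14 4 1]
Step 8: demand=4,sold=1 ship[2->3]=1 ship[1->2]=1 ship[0->1]=2 prod=2 -> [6 15 4 1]
Step 9: demand=4,sold=1 ship[2->3]=1 ship[1->2]=1 ship[0->1]=2 prod=2 -> [6 16 4 1]
Step 10: demand=4,sold=1 ship[2->3]=1 ship[1->2]=1 ship[0->1]=2 prod=2 -> [6 17 4 1]
Step 11: demand=4,sold=1 ship[2->3]=1 ship[1->2]=1 ship[0->1]=2 prod=2 -> [6 18 4 1]
Step 12: demand=4,sold=1 ship[2->3]=1 ship[1->2]=1 ship[0->1]=2 prod=2 -> [6 19 4 1]
First stockout at step 4

4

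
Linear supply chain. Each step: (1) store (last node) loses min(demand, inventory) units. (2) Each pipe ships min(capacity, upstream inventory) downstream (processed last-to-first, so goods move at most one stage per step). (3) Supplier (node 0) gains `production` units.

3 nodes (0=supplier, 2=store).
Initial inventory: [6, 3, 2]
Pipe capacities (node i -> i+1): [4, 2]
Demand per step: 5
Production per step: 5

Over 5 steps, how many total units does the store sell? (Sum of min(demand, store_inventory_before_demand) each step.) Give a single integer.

Answer: 10

Derivation:
Step 1: sold=2 (running total=2) -> [7 5 2]
Step 2: sold=2 (running total=4) -> [8 7 2]
Step 3: sold=2 (running total=6) -> [9 9 2]
Step 4: sold=2 (running total=8) -> [10 11 2]
Step 5: sold=2 (running total=10) -> [11 13 2]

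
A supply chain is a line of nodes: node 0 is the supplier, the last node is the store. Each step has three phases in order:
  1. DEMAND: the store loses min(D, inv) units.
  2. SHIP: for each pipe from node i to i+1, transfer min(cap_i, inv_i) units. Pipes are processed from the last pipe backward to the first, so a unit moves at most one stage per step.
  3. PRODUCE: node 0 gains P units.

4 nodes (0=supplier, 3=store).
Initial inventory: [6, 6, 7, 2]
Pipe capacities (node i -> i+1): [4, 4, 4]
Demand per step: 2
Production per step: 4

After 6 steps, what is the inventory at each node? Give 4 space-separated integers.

Step 1: demand=2,sold=2 ship[2->3]=4 ship[1->2]=4 ship[0->1]=4 prod=4 -> inv=[6 6 7 4]
Step 2: demand=2,sold=2 ship[2->3]=4 ship[1->2]=4 ship[0->1]=4 prod=4 -> inv=[6 6 7 6]
Step 3: demand=2,sold=2 ship[2->3]=4 ship[1->2]=4 ship[0->1]=4 prod=4 -> inv=[6 6 7 8]
Step 4: demand=2,sold=2 ship[2->3]=4 ship[1->2]=4 ship[0->1]=4 prod=4 -> inv=[6 6 7 10]
Step 5: demand=2,sold=2 ship[2->3]=4 ship[1->2]=4 ship[0->1]=4 prod=4 -> inv=[6 6 7 12]
Step 6: demand=2,sold=2 ship[2->3]=4 ship[1->2]=4 ship[0->1]=4 prod=4 -> inv=[6 6 7 14]

6 6 7 14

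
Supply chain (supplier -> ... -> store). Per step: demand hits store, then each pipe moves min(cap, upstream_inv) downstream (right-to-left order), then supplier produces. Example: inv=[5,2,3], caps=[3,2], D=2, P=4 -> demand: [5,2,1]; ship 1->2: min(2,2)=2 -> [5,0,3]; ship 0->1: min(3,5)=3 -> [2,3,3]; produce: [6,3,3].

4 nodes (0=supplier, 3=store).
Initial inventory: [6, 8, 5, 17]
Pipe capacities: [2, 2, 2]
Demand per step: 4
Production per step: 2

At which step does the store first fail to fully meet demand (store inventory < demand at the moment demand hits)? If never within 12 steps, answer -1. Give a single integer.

Step 1: demand=4,sold=4 ship[2->3]=2 ship[1->2]=2 ship[0->1]=2 prod=2 -> [6 8 5 15]
Step 2: demand=4,sold=4 ship[2->3]=2 ship[1->2]=2 ship[0->1]=2 prod=2 -> [6 8 5 13]
Step 3: demand=4,sold=4 ship[2->3]=2 ship[1->2]=2 ship[0->1]=2 prod=2 -> [6 8 5 11]
Step 4: demand=4,sold=4 ship[2->3]=2 ship[1->2]=2 ship[0->1]=2 prod=2 -> [6 8 5 9]
Step 5: demand=4,sold=4 ship[2->3]=2 ship[1->2]=2 ship[0->1]=2 prod=2 -> [6 8 5 7]
Step 6: demand=4,sold=4 ship[2->3]=2 ship[1->2]=2 ship[0->1]=2 prod=2 -> [6 8 5 5]
Step 7: demand=4,sold=4 ship[2->3]=2 ship[1->2]=2 ship[0->1]=2 prod=2 -> [6 8 5 3]
Step 8: demand=4,sold=3 ship[2->3]=2 ship[1->2]=2 ship[0->1]=2 prod=2 -> [6 8 5 2]
Step 9: demand=4,sold=2 ship[2->3]=2 ship[1->2]=2 ship[0->1]=2 prod=2 -> [6 8 5 2]
Step 10: demand=4,sold=2 ship[2->3]=2 ship[1->2]=2 ship[0->1]=2 prod=2 -> [6 8 5 2]
Step 11: demand=4,sold=2 ship[2->3]=2 ship[1->2]=2 ship[0->1]=2 prod=2 -> [6 8 5 2]
Step 12: demand=4,sold=2 ship[2->3]=2 ship[1->2]=2 ship[0->1]=2 prod=2 -> [6 8 5 2]
First stockout at step 8

8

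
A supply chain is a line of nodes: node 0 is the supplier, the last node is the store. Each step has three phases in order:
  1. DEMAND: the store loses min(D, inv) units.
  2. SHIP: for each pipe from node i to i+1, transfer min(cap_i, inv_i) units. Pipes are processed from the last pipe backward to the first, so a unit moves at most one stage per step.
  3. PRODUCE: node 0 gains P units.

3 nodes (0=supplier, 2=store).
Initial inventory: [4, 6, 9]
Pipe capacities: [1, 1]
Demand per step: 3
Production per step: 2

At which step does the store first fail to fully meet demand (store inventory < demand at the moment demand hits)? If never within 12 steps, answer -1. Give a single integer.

Step 1: demand=3,sold=3 ship[1->2]=1 ship[0->1]=1 prod=2 -> [5 6 7]
Step 2: demand=3,sold=3 ship[1->2]=1 ship[0->1]=1 prod=2 -> [6 6 5]
Step 3: demand=3,sold=3 ship[1->2]=1 ship[0->1]=1 prod=2 -> [7 6 3]
Step 4: demand=3,sold=3 ship[1->2]=1 ship[0->1]=1 prod=2 -> [8 6 1]
Step 5: demand=3,sold=1 ship[1->2]=1 ship[0->1]=1 prod=2 -> [9 6 1]
Step 6: demand=3,sold=1 ship[1->2]=1 ship[0->1]=1 prod=2 -> [10 6 1]
Step 7: demand=3,sold=1 ship[1->2]=1 ship[0->1]=1 prod=2 -> [11 6 1]
Step 8: demand=3,sold=1 ship[1->2]=1 ship[0->1]=1 prod=2 -> [12 6 1]
Step 9: demand=3,sold=1 ship[1->2]=1 ship[0->1]=1 prod=2 -> [13 6 1]
Step 10: demand=3,sold=1 ship[1->2]=1 ship[0->1]=1 prod=2 -> [14 6 1]
Step 11: demand=3,sold=1 ship[1->2]=1 ship[0->1]=1 prod=2 -> [15 6 1]
Step 12: demand=3,sold=1 ship[1->2]=1 ship[0->1]=1 prod=2 -> [16 6 1]
First stockout at step 5

5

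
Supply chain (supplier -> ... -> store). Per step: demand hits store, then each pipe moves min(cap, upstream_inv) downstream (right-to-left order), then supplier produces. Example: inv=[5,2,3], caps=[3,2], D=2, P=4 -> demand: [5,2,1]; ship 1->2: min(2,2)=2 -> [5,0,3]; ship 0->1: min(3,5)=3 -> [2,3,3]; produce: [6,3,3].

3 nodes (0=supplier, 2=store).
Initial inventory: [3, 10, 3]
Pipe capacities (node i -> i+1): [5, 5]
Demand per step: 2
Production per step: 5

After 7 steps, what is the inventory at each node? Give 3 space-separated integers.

Step 1: demand=2,sold=2 ship[1->2]=5 ship[0->1]=3 prod=5 -> inv=[5 8 6]
Step 2: demand=2,sold=2 ship[1->2]=5 ship[0->1]=5 prod=5 -> inv=[5 8 9]
Step 3: demand=2,sold=2 ship[1->2]=5 ship[0->1]=5 prod=5 -> inv=[5 8 12]
Step 4: demand=2,sold=2 ship[1->2]=5 ship[0->1]=5 prod=5 -> inv=[5 8 15]
Step 5: demand=2,sold=2 ship[1->2]=5 ship[0->1]=5 prod=5 -> inv=[5 8 18]
Step 6: demand=2,sold=2 ship[1->2]=5 ship[0->1]=5 prod=5 -> inv=[5 8 21]
Step 7: demand=2,sold=2 ship[1->2]=5 ship[0->1]=5 prod=5 -> inv=[5 8 24]

5 8 24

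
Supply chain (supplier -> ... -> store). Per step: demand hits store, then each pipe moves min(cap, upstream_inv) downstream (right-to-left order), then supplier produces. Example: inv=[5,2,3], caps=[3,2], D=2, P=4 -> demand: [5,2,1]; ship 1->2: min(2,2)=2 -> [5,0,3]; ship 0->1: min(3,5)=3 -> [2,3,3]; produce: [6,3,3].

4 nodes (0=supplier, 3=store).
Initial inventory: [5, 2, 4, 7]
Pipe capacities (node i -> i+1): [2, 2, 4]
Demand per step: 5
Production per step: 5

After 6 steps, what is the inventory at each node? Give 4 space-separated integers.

Step 1: demand=5,sold=5 ship[2->3]=4 ship[1->2]=2 ship[0->1]=2 prod=5 -> inv=[8 2 2 6]
Step 2: demand=5,sold=5 ship[2->3]=2 ship[1->2]=2 ship[0->1]=2 prod=5 -> inv=[11 2 2 3]
Step 3: demand=5,sold=3 ship[2->3]=2 ship[1->2]=2 ship[0->1]=2 prod=5 -> inv=[14 2 2 2]
Step 4: demand=5,sold=2 ship[2->3]=2 ship[1->2]=2 ship[0->1]=2 prod=5 -> inv=[17 2 2 2]
Step 5: demand=5,sold=2 ship[2->3]=2 ship[1->2]=2 ship[0->1]=2 prod=5 -> inv=[20 2 2 2]
Step 6: demand=5,sold=2 ship[2->3]=2 ship[1->2]=2 ship[0->1]=2 prod=5 -> inv=[23 2 2 2]

23 2 2 2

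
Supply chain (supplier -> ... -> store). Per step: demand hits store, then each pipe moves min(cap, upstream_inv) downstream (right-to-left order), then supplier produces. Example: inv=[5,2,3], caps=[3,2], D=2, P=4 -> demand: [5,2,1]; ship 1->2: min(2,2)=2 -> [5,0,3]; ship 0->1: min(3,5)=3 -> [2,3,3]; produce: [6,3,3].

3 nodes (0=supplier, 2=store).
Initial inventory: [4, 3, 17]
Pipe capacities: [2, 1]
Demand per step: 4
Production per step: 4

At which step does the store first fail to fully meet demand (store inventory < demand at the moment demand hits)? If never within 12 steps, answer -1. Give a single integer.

Step 1: demand=4,sold=4 ship[1->2]=1 ship[0->1]=2 prod=4 -> [6 4 14]
Step 2: demand=4,sold=4 ship[1->2]=1 ship[0->1]=2 prod=4 -> [8 5 11]
Step 3: demand=4,sold=4 ship[1->2]=1 ship[0->1]=2 prod=4 -> [10 6 8]
Step 4: demand=4,sold=4 ship[1->2]=1 ship[0->1]=2 prod=4 -> [12 7 5]
Step 5: demand=4,sold=4 ship[1->2]=1 ship[0->1]=2 prod=4 -> [14 8 2]
Step 6: demand=4,sold=2 ship[1->2]=1 ship[0->1]=2 prod=4 -> [16 9 1]
Step 7: demand=4,sold=1 ship[1->2]=1 ship[0->1]=2 prod=4 -> [18 10 1]
Step 8: demand=4,sold=1 ship[1->2]=1 ship[0->1]=2 prod=4 -> [20 11 1]
Step 9: demand=4,sold=1 ship[1->2]=1 ship[0->1]=2 prod=4 -> [22 12 1]
Step 10: demand=4,sold=1 ship[1->2]=1 ship[0->1]=2 prod=4 -> [24 13 1]
Step 11: demand=4,sold=1 ship[1->2]=1 ship[0->1]=2 prod=4 -> [26 14 1]
Step 12: demand=4,sold=1 ship[1->2]=1 ship[0->1]=2 prod=4 -> [28 15 1]
First stockout at step 6

6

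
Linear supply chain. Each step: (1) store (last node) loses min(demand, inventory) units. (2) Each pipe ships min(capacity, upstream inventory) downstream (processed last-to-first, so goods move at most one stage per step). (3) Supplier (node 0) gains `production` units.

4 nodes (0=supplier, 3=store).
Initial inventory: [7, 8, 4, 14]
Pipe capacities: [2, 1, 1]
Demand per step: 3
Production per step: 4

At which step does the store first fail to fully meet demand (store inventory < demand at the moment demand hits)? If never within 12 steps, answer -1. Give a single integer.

Step 1: demand=3,sold=3 ship[2->3]=1 ship[1->2]=1 ship[0->1]=2 prod=4 -> [9 9 4 12]
Step 2: demand=3,sold=3 ship[2->3]=1 ship[1->2]=1 ship[0->1]=2 prod=4 -> [11 10 4 10]
Step 3: demand=3,sold=3 ship[2->3]=1 ship[1->2]=1 ship[0->1]=2 prod=4 -> [13 11 4 8]
Step 4: demand=3,sold=3 ship[2->3]=1 ship[1->2]=1 ship[0->1]=2 prod=4 -> [15 12 4 6]
Step 5: demand=3,sold=3 ship[2->3]=1 ship[1->2]=1 ship[0->1]=2 prod=4 -> [17 13 4 4]
Step 6: demand=3,sold=3 ship[2->3]=1 ship[1->2]=1 ship[0->1]=2 prod=4 -> [19 14 4 2]
Step 7: demand=3,sold=2 ship[2->3]=1 ship[1->2]=1 ship[0->1]=2 prod=4 -> [21 15 4 1]
Step 8: demand=3,sold=1 ship[2->3]=1 ship[1->2]=1 ship[0->1]=2 prod=4 -> [23 16 4 1]
Step 9: demand=3,sold=1 ship[2->3]=1 ship[1->2]=1 ship[0->1]=2 prod=4 -> [25 17 4 1]
Step 10: demand=3,sold=1 ship[2->3]=1 ship[1->2]=1 ship[0->1]=2 prod=4 -> [27 18 4 1]
Step 11: demand=3,sold=1 ship[2->3]=1 ship[1->2]=1 ship[0->1]=2 prod=4 -> [29 19 4 1]
Step 12: demand=3,sold=1 ship[2->3]=1 ship[1->2]=1 ship[0->1]=2 prod=4 -> [31 20 4 1]
First stockout at step 7

7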